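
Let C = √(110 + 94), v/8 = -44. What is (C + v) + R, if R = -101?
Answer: -453 + 2*√51 ≈ -438.72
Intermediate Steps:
v = -352 (v = 8*(-44) = -352)
C = 2*√51 (C = √204 = 2*√51 ≈ 14.283)
(C + v) + R = (2*√51 - 352) - 101 = (-352 + 2*√51) - 101 = -453 + 2*√51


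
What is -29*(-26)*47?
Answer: 35438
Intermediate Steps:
-29*(-26)*47 = 754*47 = 35438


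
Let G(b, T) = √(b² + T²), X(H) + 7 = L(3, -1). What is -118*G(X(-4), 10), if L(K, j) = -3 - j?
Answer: -118*√181 ≈ -1587.5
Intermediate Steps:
X(H) = -9 (X(H) = -7 + (-3 - 1*(-1)) = -7 + (-3 + 1) = -7 - 2 = -9)
G(b, T) = √(T² + b²)
-118*G(X(-4), 10) = -118*√(10² + (-9)²) = -118*√(100 + 81) = -118*√181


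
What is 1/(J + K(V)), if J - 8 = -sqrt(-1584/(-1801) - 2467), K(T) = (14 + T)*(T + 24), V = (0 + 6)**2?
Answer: 5417408/16300004747 + I*sqrt(7999110883)/16300004747 ≈ 0.00033236 + 5.487e-6*I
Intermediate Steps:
V = 36 (V = 6**2 = 36)
K(T) = (14 + T)*(24 + T)
J = 8 - I*sqrt(7999110883)/1801 (J = 8 - sqrt(-1584/(-1801) - 2467) = 8 - sqrt(-1584*(-1/1801) - 2467) = 8 - sqrt(1584/1801 - 2467) = 8 - sqrt(-4441483/1801) = 8 - I*sqrt(7999110883)/1801 ≈ 8.0 - 49.66*I)
1/(J + K(V)) = 1/((8 - I*sqrt(7999110883)/1801) + (336 + 36**2 + 38*36)) = 1/((8 - I*sqrt(7999110883)/1801) + (336 + 1296 + 1368)) = 1/((8 - I*sqrt(7999110883)/1801) + 3000) = 1/(3008 - I*sqrt(7999110883)/1801)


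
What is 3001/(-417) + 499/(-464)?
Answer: -1600547/193488 ≈ -8.2721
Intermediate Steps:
3001/(-417) + 499/(-464) = 3001*(-1/417) + 499*(-1/464) = -3001/417 - 499/464 = -1600547/193488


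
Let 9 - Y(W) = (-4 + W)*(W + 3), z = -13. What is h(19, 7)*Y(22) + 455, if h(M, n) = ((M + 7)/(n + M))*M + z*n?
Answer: 32207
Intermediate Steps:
h(M, n) = -13*n + M*(7 + M)/(M + n) (h(M, n) = ((M + 7)/(n + M))*M - 13*n = ((7 + M)/(M + n))*M - 13*n = M*(7 + M)/(M + n) - 13*n = -13*n + M*(7 + M)/(M + n))
Y(W) = 9 - (-4 + W)*(3 + W) (Y(W) = 9 - (-4 + W)*(W + 3) = 9 - (-4 + W)*(3 + W))
h(19, 7)*Y(22) + 455 = ((19² - 13*7² + 7*19 - 13*19*7)/(19 + 7))*(21 + 22 - 1*22²) + 455 = ((361 - 13*49 + 133 - 1729)/26)*(21 + 22 - 1*484) + 455 = ((361 - 637 + 133 - 1729)/26)*(21 + 22 - 484) + 455 = ((1/26)*(-1872))*(-441) + 455 = -72*(-441) + 455 = 31752 + 455 = 32207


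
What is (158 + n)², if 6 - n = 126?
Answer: 1444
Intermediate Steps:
n = -120 (n = 6 - 1*126 = 6 - 126 = -120)
(158 + n)² = (158 - 120)² = 38² = 1444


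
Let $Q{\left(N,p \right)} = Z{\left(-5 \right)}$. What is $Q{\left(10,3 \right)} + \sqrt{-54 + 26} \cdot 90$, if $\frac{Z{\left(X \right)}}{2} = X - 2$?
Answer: $-14 + 180 i \sqrt{7} \approx -14.0 + 476.24 i$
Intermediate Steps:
$Z{\left(X \right)} = -4 + 2 X$ ($Z{\left(X \right)} = 2 \left(X - 2\right) = 2 \left(-2 + X\right) = -4 + 2 X$)
$Q{\left(N,p \right)} = -14$ ($Q{\left(N,p \right)} = -4 + 2 \left(-5\right) = -4 - 10 = -14$)
$Q{\left(10,3 \right)} + \sqrt{-54 + 26} \cdot 90 = -14 + \sqrt{-54 + 26} \cdot 90 = -14 + \sqrt{-28} \cdot 90 = -14 + 2 i \sqrt{7} \cdot 90 = -14 + 180 i \sqrt{7}$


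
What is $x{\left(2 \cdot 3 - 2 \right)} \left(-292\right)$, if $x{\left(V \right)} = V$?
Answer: $-1168$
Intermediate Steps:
$x{\left(2 \cdot 3 - 2 \right)} \left(-292\right) = \left(2 \cdot 3 - 2\right) \left(-292\right) = \left(6 - 2\right) \left(-292\right) = 4 \left(-292\right) = -1168$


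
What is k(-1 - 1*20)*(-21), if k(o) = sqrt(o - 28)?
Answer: -147*I ≈ -147.0*I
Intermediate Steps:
k(o) = sqrt(-28 + o)
k(-1 - 1*20)*(-21) = sqrt(-28 + (-1 - 1*20))*(-21) = sqrt(-28 + (-1 - 20))*(-21) = sqrt(-28 - 21)*(-21) = sqrt(-49)*(-21) = (7*I)*(-21) = -147*I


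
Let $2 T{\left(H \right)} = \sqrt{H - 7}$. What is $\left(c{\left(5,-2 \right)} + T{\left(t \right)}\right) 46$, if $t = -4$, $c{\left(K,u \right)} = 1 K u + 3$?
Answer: $-322 + 23 i \sqrt{11} \approx -322.0 + 76.282 i$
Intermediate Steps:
$c{\left(K,u \right)} = 3 + K u$ ($c{\left(K,u \right)} = K u + 3 = 3 + K u$)
$T{\left(H \right)} = \frac{\sqrt{-7 + H}}{2}$ ($T{\left(H \right)} = \frac{\sqrt{H - 7}}{2} = \frac{\sqrt{-7 + H}}{2}$)
$\left(c{\left(5,-2 \right)} + T{\left(t \right)}\right) 46 = \left(\left(3 + 5 \left(-2\right)\right) + \frac{\sqrt{-7 - 4}}{2}\right) 46 = \left(\left(3 - 10\right) + \frac{\sqrt{-11}}{2}\right) 46 = \left(-7 + \frac{i \sqrt{11}}{2}\right) 46 = -322 + 23 i \sqrt{11}$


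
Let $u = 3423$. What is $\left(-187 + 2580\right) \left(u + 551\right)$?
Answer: $9509782$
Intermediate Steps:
$\left(-187 + 2580\right) \left(u + 551\right) = \left(-187 + 2580\right) \left(3423 + 551\right) = 2393 \cdot 3974 = 9509782$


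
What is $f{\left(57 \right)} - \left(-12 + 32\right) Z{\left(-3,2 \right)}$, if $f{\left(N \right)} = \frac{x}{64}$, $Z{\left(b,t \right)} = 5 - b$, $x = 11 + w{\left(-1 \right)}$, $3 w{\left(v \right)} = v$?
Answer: $- \frac{959}{6} \approx -159.83$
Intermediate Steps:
$w{\left(v \right)} = \frac{v}{3}$
$x = \frac{32}{3}$ ($x = 11 + \frac{1}{3} \left(-1\right) = 11 - \frac{1}{3} = \frac{32}{3} \approx 10.667$)
$f{\left(N \right)} = \frac{1}{6}$ ($f{\left(N \right)} = \frac{32}{3 \cdot 64} = \frac{32}{3} \cdot \frac{1}{64} = \frac{1}{6}$)
$f{\left(57 \right)} - \left(-12 + 32\right) Z{\left(-3,2 \right)} = \frac{1}{6} - \left(-12 + 32\right) \left(5 - -3\right) = \frac{1}{6} - 20 \left(5 + 3\right) = \frac{1}{6} - 20 \cdot 8 = \frac{1}{6} - 160 = - \frac{959}{6}$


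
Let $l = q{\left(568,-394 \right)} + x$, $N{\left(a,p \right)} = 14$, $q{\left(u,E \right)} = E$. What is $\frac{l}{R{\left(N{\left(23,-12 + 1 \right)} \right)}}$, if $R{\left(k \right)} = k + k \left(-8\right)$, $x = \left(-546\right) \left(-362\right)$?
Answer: $- \frac{98629}{49} \approx -2012.8$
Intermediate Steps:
$x = 197652$
$R{\left(k \right)} = - 7 k$ ($R{\left(k \right)} = k - 8 k = - 7 k$)
$l = 197258$ ($l = -394 + 197652 = 197258$)
$\frac{l}{R{\left(N{\left(23,-12 + 1 \right)} \right)}} = \frac{197258}{\left(-7\right) 14} = \frac{197258}{-98} = 197258 \left(- \frac{1}{98}\right) = - \frac{98629}{49}$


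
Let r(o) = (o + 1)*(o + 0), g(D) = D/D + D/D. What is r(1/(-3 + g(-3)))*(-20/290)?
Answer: 0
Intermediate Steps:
g(D) = 2 (g(D) = 1 + 1 = 2)
r(o) = o*(1 + o) (r(o) = (1 + o)*o = o*(1 + o))
r(1/(-3 + g(-3)))*(-20/290) = ((1 + 1/(-3 + 2))/(-3 + 2))*(-20/290) = ((1 + 1/(-1))/(-1))*(-20*1/290) = -(1 - 1)*(-2/29) = -1*0*(-2/29) = 0*(-2/29) = 0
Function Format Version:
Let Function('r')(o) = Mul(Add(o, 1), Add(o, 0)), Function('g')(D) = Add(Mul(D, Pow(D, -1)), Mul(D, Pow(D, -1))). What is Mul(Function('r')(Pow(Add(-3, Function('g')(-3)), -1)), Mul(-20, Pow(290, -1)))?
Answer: 0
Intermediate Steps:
Function('g')(D) = 2 (Function('g')(D) = Add(1, 1) = 2)
Function('r')(o) = Mul(o, Add(1, o)) (Function('r')(o) = Mul(Add(1, o), o) = Mul(o, Add(1, o)))
Mul(Function('r')(Pow(Add(-3, Function('g')(-3)), -1)), Mul(-20, Pow(290, -1))) = Mul(Mul(Pow(Add(-3, 2), -1), Add(1, Pow(Add(-3, 2), -1))), Mul(-20, Pow(290, -1))) = Mul(Mul(Pow(-1, -1), Add(1, Pow(-1, -1))), Mul(-20, Rational(1, 290))) = Mul(Mul(-1, Add(1, -1)), Rational(-2, 29)) = Mul(Mul(-1, 0), Rational(-2, 29)) = Mul(0, Rational(-2, 29)) = 0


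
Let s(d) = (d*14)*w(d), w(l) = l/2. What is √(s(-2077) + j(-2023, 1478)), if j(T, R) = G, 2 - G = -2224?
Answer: 7*√616321 ≈ 5495.4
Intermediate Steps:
G = 2226 (G = 2 - 1*(-2224) = 2 + 2224 = 2226)
j(T, R) = 2226
w(l) = l/2 (w(l) = l*(½) = l/2)
s(d) = 7*d² (s(d) = (d*14)*(d/2) = (14*d)*(d/2) = 7*d²)
√(s(-2077) + j(-2023, 1478)) = √(7*(-2077)² + 2226) = √(7*4313929 + 2226) = √(30197503 + 2226) = √30199729 = 7*√616321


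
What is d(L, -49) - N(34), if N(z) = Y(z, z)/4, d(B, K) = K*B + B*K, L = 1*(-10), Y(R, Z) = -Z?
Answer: 1977/2 ≈ 988.50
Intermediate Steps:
L = -10
d(B, K) = 2*B*K (d(B, K) = B*K + B*K = 2*B*K)
N(z) = -z/4
d(L, -49) - N(34) = 2*(-10)*(-49) - (-1)*34/4 = 980 - 1*(-17/2) = 980 + 17/2 = 1977/2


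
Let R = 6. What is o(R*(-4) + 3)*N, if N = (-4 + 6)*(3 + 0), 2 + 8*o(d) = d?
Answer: -69/4 ≈ -17.250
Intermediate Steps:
o(d) = -1/4 + d/8
N = 6 (N = 2*3 = 6)
o(R*(-4) + 3)*N = (-1/4 + (6*(-4) + 3)/8)*6 = (-1/4 + (-24 + 3)/8)*6 = (-1/4 + (1/8)*(-21))*6 = (-1/4 - 21/8)*6 = -23/8*6 = -69/4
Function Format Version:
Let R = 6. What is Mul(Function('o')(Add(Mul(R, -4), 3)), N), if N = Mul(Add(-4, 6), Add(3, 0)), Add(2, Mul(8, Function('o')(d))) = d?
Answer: Rational(-69, 4) ≈ -17.250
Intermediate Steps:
Function('o')(d) = Add(Rational(-1, 4), Mul(Rational(1, 8), d))
N = 6 (N = Mul(2, 3) = 6)
Mul(Function('o')(Add(Mul(R, -4), 3)), N) = Mul(Add(Rational(-1, 4), Mul(Rational(1, 8), Add(Mul(6, -4), 3))), 6) = Mul(Add(Rational(-1, 4), Mul(Rational(1, 8), Add(-24, 3))), 6) = Mul(Add(Rational(-1, 4), Mul(Rational(1, 8), -21)), 6) = Mul(Add(Rational(-1, 4), Rational(-21, 8)), 6) = Mul(Rational(-23, 8), 6) = Rational(-69, 4)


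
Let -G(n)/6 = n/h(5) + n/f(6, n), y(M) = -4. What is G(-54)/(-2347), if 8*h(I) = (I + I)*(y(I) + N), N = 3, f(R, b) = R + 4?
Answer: 1134/11735 ≈ 0.096634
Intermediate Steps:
f(R, b) = 4 + R
h(I) = -I/4 (h(I) = ((I + I)*(-4 + 3))/8 = ((2*I)*(-1))/8 = (-2*I)/8 = -I/4)
G(n) = 21*n/5 (G(n) = -6*(n/((-¼*5)) + n/(4 + 6)) = -6*(n/(-5/4) + n/10) = -6*(n*(-⅘) + n*(⅒)) = -6*(-4*n/5 + n/10) = -(-21)*n/5 = 21*n/5)
G(-54)/(-2347) = ((21/5)*(-54))/(-2347) = -1134/5*(-1/2347) = 1134/11735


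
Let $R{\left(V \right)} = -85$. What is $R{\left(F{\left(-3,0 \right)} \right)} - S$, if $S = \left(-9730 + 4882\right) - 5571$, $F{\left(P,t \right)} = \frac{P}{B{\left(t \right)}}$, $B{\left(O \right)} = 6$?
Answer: $10334$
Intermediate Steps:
$F{\left(P,t \right)} = \frac{P}{6}$
$S = -10419$ ($S = -4848 - 5571 = -10419$)
$R{\left(F{\left(-3,0 \right)} \right)} - S = -85 - -10419 = -85 + 10419 = 10334$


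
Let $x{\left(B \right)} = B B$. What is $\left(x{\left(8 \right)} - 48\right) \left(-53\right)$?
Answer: $-848$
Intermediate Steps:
$x{\left(B \right)} = B^{2}$
$\left(x{\left(8 \right)} - 48\right) \left(-53\right) = \left(8^{2} - 48\right) \left(-53\right) = \left(64 - 48\right) \left(-53\right) = 16 \left(-53\right) = -848$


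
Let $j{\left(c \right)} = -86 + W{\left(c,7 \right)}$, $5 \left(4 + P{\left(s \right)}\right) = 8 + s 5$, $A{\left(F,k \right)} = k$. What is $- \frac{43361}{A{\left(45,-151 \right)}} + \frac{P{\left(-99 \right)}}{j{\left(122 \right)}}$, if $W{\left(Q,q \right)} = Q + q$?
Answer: $\frac{9246058}{32465} \approx 284.8$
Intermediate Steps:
$P{\left(s \right)} = - \frac{12}{5} + s$ ($P{\left(s \right)} = -4 + \frac{8 + s 5}{5} = -4 + \frac{8 + 5 s}{5} = -4 + \left(\frac{8}{5} + s\right) = - \frac{12}{5} + s$)
$j{\left(c \right)} = -79 + c$ ($j{\left(c \right)} = -86 + \left(c + 7\right) = -86 + \left(7 + c\right) = -79 + c$)
$- \frac{43361}{A{\left(45,-151 \right)}} + \frac{P{\left(-99 \right)}}{j{\left(122 \right)}} = - \frac{43361}{-151} + \frac{- \frac{12}{5} - 99}{-79 + 122} = \left(-43361\right) \left(- \frac{1}{151}\right) - \frac{507}{5 \cdot 43} = \frac{43361}{151} - \frac{507}{215} = \frac{9246058}{32465}$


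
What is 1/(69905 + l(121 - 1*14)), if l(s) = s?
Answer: 1/70012 ≈ 1.4283e-5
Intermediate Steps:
1/(69905 + l(121 - 1*14)) = 1/(69905 + (121 - 1*14)) = 1/(69905 + (121 - 14)) = 1/(69905 + 107) = 1/70012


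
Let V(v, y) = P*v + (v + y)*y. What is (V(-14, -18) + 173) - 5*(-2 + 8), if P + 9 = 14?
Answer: 649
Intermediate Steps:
P = 5 (P = -9 + 14 = 5)
V(v, y) = 5*v + y*(v + y) (V(v, y) = 5*v + (v + y)*y = 5*v + y*(v + y))
(V(-14, -18) + 173) - 5*(-2 + 8) = (((-18)² + 5*(-14) - 14*(-18)) + 173) - 5*(-2 + 8) = ((324 - 70 + 252) + 173) - 5*6 = (506 + 173) - 30 = 679 - 30 = 649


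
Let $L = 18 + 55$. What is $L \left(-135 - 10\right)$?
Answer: $-10585$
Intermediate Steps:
$L = 73$
$L \left(-135 - 10\right) = 73 \left(-135 - 10\right) = 73 \left(-145\right) = -10585$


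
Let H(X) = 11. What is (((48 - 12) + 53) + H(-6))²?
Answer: 10000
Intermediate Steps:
(((48 - 12) + 53) + H(-6))² = (((48 - 12) + 53) + 11)² = ((36 + 53) + 11)² = (89 + 11)² = 100² = 10000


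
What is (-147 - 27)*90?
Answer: -15660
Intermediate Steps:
(-147 - 27)*90 = -174*90 = -15660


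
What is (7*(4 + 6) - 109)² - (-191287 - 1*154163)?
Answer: 346971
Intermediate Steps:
(7*(4 + 6) - 109)² - (-191287 - 1*154163) = (7*10 - 109)² - (-191287 - 154163) = (70 - 109)² - 1*(-345450) = (-39)² + 345450 = 1521 + 345450 = 346971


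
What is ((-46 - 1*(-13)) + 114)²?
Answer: 6561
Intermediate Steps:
((-46 - 1*(-13)) + 114)² = ((-46 + 13) + 114)² = (-33 + 114)² = 81² = 6561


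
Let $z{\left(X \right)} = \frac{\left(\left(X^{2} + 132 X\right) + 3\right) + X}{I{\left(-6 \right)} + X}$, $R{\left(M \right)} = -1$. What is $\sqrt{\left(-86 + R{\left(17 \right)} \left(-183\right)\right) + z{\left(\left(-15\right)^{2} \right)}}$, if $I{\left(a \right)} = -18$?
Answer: $\frac{2 \sqrt{578634}}{69} \approx 22.049$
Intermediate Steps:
$z{\left(X \right)} = \frac{3 + X^{2} + 133 X}{-18 + X}$ ($z{\left(X \right)} = \frac{\left(\left(X^{2} + 132 X\right) + 3\right) + X}{-18 + X} = \frac{\left(3 + X^{2} + 132 X\right) + X}{-18 + X} = \frac{3 + X^{2} + 133 X}{-18 + X}$)
$\sqrt{\left(-86 + R{\left(17 \right)} \left(-183\right)\right) + z{\left(\left(-15\right)^{2} \right)}} = \sqrt{\left(-86 - -183\right) + \frac{3 + \left(\left(-15\right)^{2}\right)^{2} + 133 \left(-15\right)^{2}}{-18 + \left(-15\right)^{2}}} = \sqrt{\left(-86 + 183\right) + \frac{3 + 225^{2} + 133 \cdot 225}{-18 + 225}} = \sqrt{97 + \frac{3 + 50625 + 29925}{207}} = \sqrt{97 + \frac{1}{207} \cdot 80553} = \sqrt{97 + \frac{26851}{69}} = \sqrt{\frac{33544}{69}} = \frac{2 \sqrt{578634}}{69}$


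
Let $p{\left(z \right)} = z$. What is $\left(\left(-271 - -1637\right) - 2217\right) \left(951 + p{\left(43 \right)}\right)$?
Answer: $-845894$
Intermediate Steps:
$\left(\left(-271 - -1637\right) - 2217\right) \left(951 + p{\left(43 \right)}\right) = \left(\left(-271 - -1637\right) - 2217\right) \left(951 + 43\right) = \left(\left(-271 + 1637\right) - 2217\right) 994 = \left(1366 - 2217\right) 994 = \left(-851\right) 994 = -845894$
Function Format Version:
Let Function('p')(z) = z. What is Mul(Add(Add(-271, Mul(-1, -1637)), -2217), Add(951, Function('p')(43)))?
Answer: -845894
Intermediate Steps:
Mul(Add(Add(-271, Mul(-1, -1637)), -2217), Add(951, Function('p')(43))) = Mul(Add(Add(-271, Mul(-1, -1637)), -2217), Add(951, 43)) = Mul(Add(Add(-271, 1637), -2217), 994) = Mul(Add(1366, -2217), 994) = Mul(-851, 994) = -845894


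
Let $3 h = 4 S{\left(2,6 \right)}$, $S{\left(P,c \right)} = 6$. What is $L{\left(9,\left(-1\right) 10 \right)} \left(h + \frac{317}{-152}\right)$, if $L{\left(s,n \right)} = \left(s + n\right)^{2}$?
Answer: $\frac{899}{152} \approx 5.9145$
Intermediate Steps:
$L{\left(s,n \right)} = \left(n + s\right)^{2}$
$h = 8$ ($h = \frac{4 \cdot 6}{3} = \frac{1}{3} \cdot 24 = 8$)
$L{\left(9,\left(-1\right) 10 \right)} \left(h + \frac{317}{-152}\right) = \left(\left(-1\right) 10 + 9\right)^{2} \left(8 + \frac{317}{-152}\right) = \left(-10 + 9\right)^{2} \left(8 + 317 \left(- \frac{1}{152}\right)\right) = \left(-1\right)^{2} \left(8 - \frac{317}{152}\right) = 1 \cdot \frac{899}{152} = \frac{899}{152}$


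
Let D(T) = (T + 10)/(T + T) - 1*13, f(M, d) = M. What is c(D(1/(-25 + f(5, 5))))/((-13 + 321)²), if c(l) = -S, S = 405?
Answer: -405/94864 ≈ -0.0042693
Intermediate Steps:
D(T) = -13 + (10 + T)/(2*T) (D(T) = (10 + T)/((2*T)) - 13 = (10 + T)*(1/(2*T)) - 13 = (10 + T)/(2*T) - 13 = -13 + (10 + T)/(2*T))
c(l) = -405 (c(l) = -1*405 = -405)
c(D(1/(-25 + f(5, 5))))/((-13 + 321)²) = -405/(-13 + 321)² = -405/(308²) = -405/94864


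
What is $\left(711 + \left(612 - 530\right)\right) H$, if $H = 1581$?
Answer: $1253733$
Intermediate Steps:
$\left(711 + \left(612 - 530\right)\right) H = \left(711 + \left(612 - 530\right)\right) 1581 = \left(711 + 82\right) 1581 = 793 \cdot 1581 = 1253733$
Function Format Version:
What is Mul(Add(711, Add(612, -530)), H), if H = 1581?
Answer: 1253733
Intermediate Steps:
Mul(Add(711, Add(612, -530)), H) = Mul(Add(711, Add(612, -530)), 1581) = Mul(Add(711, 82), 1581) = Mul(793, 1581) = 1253733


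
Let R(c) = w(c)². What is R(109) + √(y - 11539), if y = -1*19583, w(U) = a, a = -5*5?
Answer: 625 + 3*I*√3458 ≈ 625.0 + 176.41*I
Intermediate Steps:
a = -25
w(U) = -25
R(c) = 625 (R(c) = (-25)² = 625)
y = -19583
R(109) + √(y - 11539) = 625 + √(-19583 - 11539) = 625 + √(-31122) = 625 + 3*I*√3458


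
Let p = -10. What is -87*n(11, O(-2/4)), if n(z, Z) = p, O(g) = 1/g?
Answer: 870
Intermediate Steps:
O(g) = 1/g
n(z, Z) = -10
-87*n(11, O(-2/4)) = -87*(-10) = 870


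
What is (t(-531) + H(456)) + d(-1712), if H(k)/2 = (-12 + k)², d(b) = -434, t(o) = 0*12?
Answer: 393838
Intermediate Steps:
t(o) = 0
H(k) = 2*(-12 + k)²
(t(-531) + H(456)) + d(-1712) = (0 + 2*(-12 + 456)²) - 434 = (0 + 2*444²) - 434 = (0 + 2*197136) - 434 = (0 + 394272) - 434 = 394272 - 434 = 393838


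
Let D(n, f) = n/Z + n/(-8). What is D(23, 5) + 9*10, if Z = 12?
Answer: 2137/24 ≈ 89.042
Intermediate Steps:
D(n, f) = -n/24 (D(n, f) = n/12 + n/(-8) = n*(1/12) + n*(-⅛) = n/12 - n/8 = -n/24)
D(23, 5) + 9*10 = -1/24*23 + 9*10 = -23/24 + 90 = 2137/24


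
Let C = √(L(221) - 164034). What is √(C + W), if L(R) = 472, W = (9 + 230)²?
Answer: √(57121 + 7*I*√3338) ≈ 239.0 + 0.8461*I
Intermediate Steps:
W = 57121 (W = 239² = 57121)
C = 7*I*√3338 (C = √(472 - 164034) = √(-163562) = 7*I*√3338 ≈ 404.43*I)
√(C + W) = √(7*I*√3338 + 57121) = √(57121 + 7*I*√3338)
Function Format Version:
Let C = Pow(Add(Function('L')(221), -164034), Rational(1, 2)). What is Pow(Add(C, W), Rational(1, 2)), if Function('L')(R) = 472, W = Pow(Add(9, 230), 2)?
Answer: Pow(Add(57121, Mul(7, I, Pow(3338, Rational(1, 2)))), Rational(1, 2)) ≈ Add(239.00, Mul(0.8461, I))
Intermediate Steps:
W = 57121 (W = Pow(239, 2) = 57121)
C = Mul(7, I, Pow(3338, Rational(1, 2))) (C = Pow(Add(472, -164034), Rational(1, 2)) = Pow(-163562, Rational(1, 2)) = Mul(7, I, Pow(3338, Rational(1, 2))) ≈ Mul(404.43, I))
Pow(Add(C, W), Rational(1, 2)) = Pow(Add(Mul(7, I, Pow(3338, Rational(1, 2))), 57121), Rational(1, 2)) = Pow(Add(57121, Mul(7, I, Pow(3338, Rational(1, 2)))), Rational(1, 2))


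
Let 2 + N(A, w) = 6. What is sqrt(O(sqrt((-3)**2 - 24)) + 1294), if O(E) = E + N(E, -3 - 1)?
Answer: sqrt(1298 + I*sqrt(15)) ≈ 36.028 + 0.0537*I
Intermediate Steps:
N(A, w) = 4 (N(A, w) = -2 + 6 = 4)
O(E) = 4 + E (O(E) = E + 4 = 4 + E)
sqrt(O(sqrt((-3)**2 - 24)) + 1294) = sqrt((4 + sqrt((-3)**2 - 24)) + 1294) = sqrt((4 + sqrt(9 - 24)) + 1294) = sqrt((4 + sqrt(-15)) + 1294) = sqrt((4 + I*sqrt(15)) + 1294) = sqrt(1298 + I*sqrt(15))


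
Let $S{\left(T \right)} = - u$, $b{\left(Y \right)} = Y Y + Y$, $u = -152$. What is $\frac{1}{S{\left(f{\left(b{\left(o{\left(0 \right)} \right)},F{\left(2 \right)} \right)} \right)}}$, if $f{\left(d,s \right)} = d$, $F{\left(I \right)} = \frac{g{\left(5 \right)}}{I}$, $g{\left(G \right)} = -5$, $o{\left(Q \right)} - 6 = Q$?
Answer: $\frac{1}{152} \approx 0.0065789$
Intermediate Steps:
$o{\left(Q \right)} = 6 + Q$
$F{\left(I \right)} = - \frac{5}{I}$
$b{\left(Y \right)} = Y + Y^{2}$ ($b{\left(Y \right)} = Y^{2} + Y = Y + Y^{2}$)
$S{\left(T \right)} = 152$ ($S{\left(T \right)} = \left(-1\right) \left(-152\right) = 152$)
$\frac{1}{S{\left(f{\left(b{\left(o{\left(0 \right)} \right)},F{\left(2 \right)} \right)} \right)}} = \frac{1}{152}$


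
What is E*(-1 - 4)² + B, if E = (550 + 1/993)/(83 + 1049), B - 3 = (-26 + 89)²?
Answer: 4478483647/1124076 ≈ 3984.1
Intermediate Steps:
B = 3972 (B = 3 + (-26 + 89)² = 3 + 63² = 3 + 3969 = 3972)
E = 546151/1124076 (E = (550 + 1/993)/1132 = (546151/993)*(1/1132) = 546151/1124076 ≈ 0.48587)
E*(-1 - 4)² + B = 546151*(-1 - 4)²/1124076 + 3972 = (546151/1124076)*(-5)² + 3972 = (546151/1124076)*25 + 3972 = 13653775/1124076 + 3972 = 4478483647/1124076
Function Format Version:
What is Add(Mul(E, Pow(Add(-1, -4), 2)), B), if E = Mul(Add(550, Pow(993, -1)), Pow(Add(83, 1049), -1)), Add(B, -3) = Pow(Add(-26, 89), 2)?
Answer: Rational(4478483647, 1124076) ≈ 3984.1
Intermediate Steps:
B = 3972 (B = Add(3, Pow(Add(-26, 89), 2)) = Add(3, Pow(63, 2)) = Add(3, 3969) = 3972)
E = Rational(546151, 1124076) (E = Mul(Add(550, Rational(1, 993)), Pow(1132, -1)) = Mul(Rational(546151, 993), Rational(1, 1132)) = Rational(546151, 1124076) ≈ 0.48587)
Add(Mul(E, Pow(Add(-1, -4), 2)), B) = Add(Mul(Rational(546151, 1124076), Pow(Add(-1, -4), 2)), 3972) = Add(Mul(Rational(546151, 1124076), Pow(-5, 2)), 3972) = Add(Mul(Rational(546151, 1124076), 25), 3972) = Add(Rational(13653775, 1124076), 3972) = Rational(4478483647, 1124076)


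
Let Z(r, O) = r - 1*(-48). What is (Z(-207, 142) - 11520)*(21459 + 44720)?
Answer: -772904541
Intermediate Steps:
Z(r, O) = 48 + r (Z(r, O) = r + 48 = 48 + r)
(Z(-207, 142) - 11520)*(21459 + 44720) = ((48 - 207) - 11520)*(21459 + 44720) = (-159 - 11520)*66179 = -11679*66179 = -772904541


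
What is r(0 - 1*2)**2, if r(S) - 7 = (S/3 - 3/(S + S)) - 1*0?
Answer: 7225/144 ≈ 50.174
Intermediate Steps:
r(S) = 7 - 3/(2*S) + S/3 (r(S) = 7 + ((S/3 - 3/(S + S)) - 1*0) = 7 + ((S*(1/3) - 3*1/(2*S)) + 0) = 7 + ((S/3 - 3/(2*S)) + 0) = 7 + ((-3/(2*S) + S/3) + 0) = 7 + (-3/(2*S) + S/3) = 7 - 3/(2*S) + S/3)
r(0 - 1*2)**2 = (7 - 3/(2*(0 - 1*2)) + (0 - 1*2)/3)**2 = (7 - 3/(2*(0 - 2)) + (0 - 2)/3)**2 = (7 - 3/2/(-2) + (1/3)*(-2))**2 = (7 - 3/2*(-1/2) - 2/3)**2 = (7 + 3/4 - 2/3)**2 = (85/12)**2 = 7225/144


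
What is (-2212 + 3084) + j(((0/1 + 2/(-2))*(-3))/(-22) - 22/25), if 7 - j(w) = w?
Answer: 484009/550 ≈ 880.02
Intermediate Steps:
j(w) = 7 - w
(-2212 + 3084) + j(((0/1 + 2/(-2))*(-3))/(-22) - 22/25) = (-2212 + 3084) + (7 - (((0/1 + 2/(-2))*(-3))/(-22) - 22/25)) = 872 + (7 - (((0*1 + 2*(-1/2))*(-3))*(-1/22) - 22*1/25)) = 872 + (7 - (((0 - 1)*(-3))*(-1/22) - 22/25)) = 872 + (7 - (-1*(-3)*(-1/22) - 22/25)) = 872 + (7 - (3*(-1/22) - 22/25)) = 872 + (7 - (-3/22 - 22/25)) = 872 + (7 - 1*(-559/550)) = 872 + (7 + 559/550) = 872 + 4409/550 = 484009/550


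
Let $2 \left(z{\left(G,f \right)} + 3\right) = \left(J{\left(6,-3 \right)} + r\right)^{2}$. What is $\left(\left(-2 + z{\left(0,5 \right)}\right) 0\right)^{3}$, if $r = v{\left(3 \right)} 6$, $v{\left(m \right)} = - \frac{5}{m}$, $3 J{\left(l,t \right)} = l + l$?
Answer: $0$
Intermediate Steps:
$J{\left(l,t \right)} = \frac{2 l}{3}$ ($J{\left(l,t \right)} = \frac{l + l}{3} = \frac{2 l}{3}$)
$r = -10$ ($r = - \frac{5}{3} \cdot 6 = \left(-5\right) \frac{1}{3} \cdot 6 = \left(- \frac{5}{3}\right) 6 = -10$)
$z{\left(G,f \right)} = 15$ ($z{\left(G,f \right)} = -3 + \frac{\left(\frac{2}{3} \cdot 6 - 10\right)^{2}}{2} = -3 + \frac{\left(4 - 10\right)^{2}}{2} = -3 + \frac{\left(-6\right)^{2}}{2} = -3 + \frac{1}{2} \cdot 36 = -3 + 18 = 15$)
$\left(\left(-2 + z{\left(0,5 \right)}\right) 0\right)^{3} = \left(\left(-2 + 15\right) 0\right)^{3} = \left(13 \cdot 0\right)^{3} = 0^{3} = 0$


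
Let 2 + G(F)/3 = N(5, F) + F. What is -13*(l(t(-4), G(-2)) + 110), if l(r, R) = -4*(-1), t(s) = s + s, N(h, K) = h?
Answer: -1482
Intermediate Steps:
t(s) = 2*s
G(F) = 9 + 3*F (G(F) = -6 + 3*(5 + F) = -6 + (15 + 3*F) = 9 + 3*F)
l(r, R) = 4
-13*(l(t(-4), G(-2)) + 110) = -13*(4 + 110) = -13*114 = -1482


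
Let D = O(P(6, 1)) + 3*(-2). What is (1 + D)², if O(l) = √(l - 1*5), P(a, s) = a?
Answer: 16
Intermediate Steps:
O(l) = √(-5 + l) (O(l) = √(l - 5) = √(-5 + l))
D = -5 (D = √(-5 + 6) + 3*(-2) = √1 - 6 = 1 - 6 = -5)
(1 + D)² = (1 - 5)² = (-4)² = 16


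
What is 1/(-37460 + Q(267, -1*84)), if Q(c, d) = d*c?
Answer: -1/59888 ≈ -1.6698e-5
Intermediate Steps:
Q(c, d) = c*d
1/(-37460 + Q(267, -1*84)) = 1/(-37460 + 267*(-1*84)) = 1/(-37460 + 267*(-84)) = 1/(-37460 - 22428) = 1/(-59888) = -1/59888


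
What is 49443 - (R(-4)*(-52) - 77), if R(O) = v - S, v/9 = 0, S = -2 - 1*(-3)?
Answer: 49468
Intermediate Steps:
S = 1 (S = -2 + 3 = 1)
v = 0 (v = 9*0 = 0)
R(O) = -1 (R(O) = 0 - 1*1 = 0 - 1 = -1)
49443 - (R(-4)*(-52) - 77) = 49443 - (-1*(-52) - 77) = 49443 - (52 - 77) = 49443 - 1*(-25) = 49443 + 25 = 49468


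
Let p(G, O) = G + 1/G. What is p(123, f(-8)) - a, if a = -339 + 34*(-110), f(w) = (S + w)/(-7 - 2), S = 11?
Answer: 516847/123 ≈ 4202.0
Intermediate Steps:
f(w) = -11/9 - w/9 (f(w) = (11 + w)/(-7 - 2) = (11 + w)/(-9) = (11 + w)*(-1/9) = -11/9 - w/9)
a = -4079 (a = -339 - 3740 = -4079)
p(123, f(-8)) - a = (123 + 1/123) - 1*(-4079) = (123 + 1/123) + 4079 = 15130/123 + 4079 = 516847/123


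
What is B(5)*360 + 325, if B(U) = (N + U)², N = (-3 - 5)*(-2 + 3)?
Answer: 3565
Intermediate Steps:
N = -8 (N = -8*1 = -8)
B(U) = (-8 + U)²
B(5)*360 + 325 = (-8 + 5)²*360 + 325 = (-3)²*360 + 325 = 9*360 + 325 = 3240 + 325 = 3565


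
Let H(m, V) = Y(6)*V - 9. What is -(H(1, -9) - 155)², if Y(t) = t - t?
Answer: -26896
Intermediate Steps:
Y(t) = 0
H(m, V) = -9 (H(m, V) = 0*V - 9 = 0 - 9 = -9)
-(H(1, -9) - 155)² = -(-9 - 155)² = -1*(-164)² = -1*26896 = -26896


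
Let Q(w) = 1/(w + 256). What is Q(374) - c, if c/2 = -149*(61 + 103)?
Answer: 30789361/630 ≈ 48872.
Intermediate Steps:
c = -48872 (c = 2*(-149*(61 + 103)) = 2*(-149*164) = 2*(-24436) = -48872)
Q(w) = 1/(256 + w)
Q(374) - c = 1/(256 + 374) - 1*(-48872) = 1/630 + 48872 = 30789361/630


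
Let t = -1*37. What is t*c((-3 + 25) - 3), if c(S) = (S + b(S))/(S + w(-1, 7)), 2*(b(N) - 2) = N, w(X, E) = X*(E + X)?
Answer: -2257/26 ≈ -86.808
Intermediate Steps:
b(N) = 2 + N/2
t = -37
c(S) = (2 + 3*S/2)/(-6 + S) (c(S) = (S + (2 + S/2))/(S - (7 - 1)) = (2 + 3*S/2)/(S - 1*6) = (2 + 3*S/2)/(S - 6) = (2 + 3*S/2)/(-6 + S))
t*c((-3 + 25) - 3) = -37*(4 + 3*((-3 + 25) - 3))/(2*(-6 + ((-3 + 25) - 3))) = -37*(4 + 3*(22 - 3))/(2*(-6 + (22 - 3))) = -37*(4 + 3*19)/(2*(-6 + 19)) = -37*(4 + 57)/(2*13) = -37*61/(2*13) = -37*61/26 = -2257/26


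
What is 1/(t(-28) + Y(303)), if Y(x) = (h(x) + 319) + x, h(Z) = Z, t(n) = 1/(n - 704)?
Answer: 732/677099 ≈ 0.0010811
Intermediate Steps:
t(n) = 1/(-704 + n)
Y(x) = 319 + 2*x (Y(x) = (x + 319) + x = (319 + x) + x = 319 + 2*x)
1/(t(-28) + Y(303)) = 1/(1/(-704 - 28) + (319 + 2*303)) = 1/(1/(-732) + (319 + 606)) = 1/(-1/732 + 925) = 1/(677099/732) = 732/677099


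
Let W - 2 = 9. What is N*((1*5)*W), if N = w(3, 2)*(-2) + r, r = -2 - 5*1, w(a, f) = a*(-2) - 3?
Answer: 605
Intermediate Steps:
W = 11 (W = 2 + 9 = 11)
w(a, f) = -3 - 2*a (w(a, f) = -2*a - 3 = -3 - 2*a)
r = -7 (r = -2 - 5 = -7)
N = 11 (N = (-3 - 2*3)*(-2) - 7 = (-3 - 6)*(-2) - 7 = -9*(-2) - 7 = 18 - 7 = 11)
N*((1*5)*W) = 11*((1*5)*11) = 11*(5*11) = 11*55 = 605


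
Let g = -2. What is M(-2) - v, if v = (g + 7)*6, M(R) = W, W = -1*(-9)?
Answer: -21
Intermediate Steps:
W = 9
M(R) = 9
v = 30 (v = (-2 + 7)*6 = 5*6 = 30)
M(-2) - v = 9 - 1*30 = 9 - 30 = -21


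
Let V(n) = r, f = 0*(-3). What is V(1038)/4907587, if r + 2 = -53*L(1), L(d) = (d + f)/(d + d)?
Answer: -57/9815174 ≈ -5.8073e-6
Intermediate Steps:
f = 0
L(d) = ½ (L(d) = (d + 0)/(d + d) = d/((2*d)) = d*(1/(2*d)) = ½)
r = -57/2 (r = -2 - 53*½ = -2 - 53/2 = -57/2 ≈ -28.500)
V(n) = -57/2
V(1038)/4907587 = -57/2/4907587 = -57/2*1/4907587 = -57/9815174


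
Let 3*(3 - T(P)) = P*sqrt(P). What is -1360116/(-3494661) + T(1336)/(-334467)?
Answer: 50544826021/129872086743 + 2672*sqrt(334)/1003401 ≈ 0.43786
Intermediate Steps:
T(P) = 3 - P**(3/2)/3 (T(P) = 3 - P*sqrt(P)/3 = 3 - P**(3/2)/3)
-1360116/(-3494661) + T(1336)/(-334467) = -1360116/(-3494661) + (3 - 2672*sqrt(334)/3)/(-334467) = -1360116*(-1/3494661) + (3 - 2672*sqrt(334)/3)*(-1/334467) = 453372/1164887 + (3 - 2672*sqrt(334)/3)*(-1/334467) = 453372/1164887 + (-1/111489 + 2672*sqrt(334)/1003401) = 50544826021/129872086743 + 2672*sqrt(334)/1003401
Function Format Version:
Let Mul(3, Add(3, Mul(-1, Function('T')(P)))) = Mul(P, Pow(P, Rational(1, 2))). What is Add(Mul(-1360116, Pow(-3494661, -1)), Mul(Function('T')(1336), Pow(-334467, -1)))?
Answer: Add(Rational(50544826021, 129872086743), Mul(Rational(2672, 1003401), Pow(334, Rational(1, 2)))) ≈ 0.43786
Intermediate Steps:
Function('T')(P) = Add(3, Mul(Rational(-1, 3), Pow(P, Rational(3, 2)))) (Function('T')(P) = Add(3, Mul(Rational(-1, 3), Mul(P, Pow(P, Rational(1, 2))))) = Add(3, Mul(Rational(-1, 3), Pow(P, Rational(3, 2)))))
Add(Mul(-1360116, Pow(-3494661, -1)), Mul(Function('T')(1336), Pow(-334467, -1))) = Add(Mul(-1360116, Pow(-3494661, -1)), Mul(Add(3, Mul(Rational(-1, 3), Pow(1336, Rational(3, 2)))), Pow(-334467, -1))) = Add(Mul(-1360116, Rational(-1, 3494661)), Mul(Add(3, Mul(Rational(-1, 3), Mul(2672, Pow(334, Rational(1, 2))))), Rational(-1, 334467))) = Add(Rational(453372, 1164887), Mul(Add(3, Mul(Rational(-2672, 3), Pow(334, Rational(1, 2)))), Rational(-1, 334467))) = Add(Rational(453372, 1164887), Add(Rational(-1, 111489), Mul(Rational(2672, 1003401), Pow(334, Rational(1, 2))))) = Add(Rational(50544826021, 129872086743), Mul(Rational(2672, 1003401), Pow(334, Rational(1, 2))))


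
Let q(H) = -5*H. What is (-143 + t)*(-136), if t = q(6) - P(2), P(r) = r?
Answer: 23800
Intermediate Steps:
t = -32 (t = -5*6 - 1*2 = -30 - 2 = -32)
(-143 + t)*(-136) = (-143 - 32)*(-136) = -175*(-136) = 23800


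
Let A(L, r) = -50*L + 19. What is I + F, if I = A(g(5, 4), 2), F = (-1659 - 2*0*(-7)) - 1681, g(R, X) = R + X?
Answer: -3771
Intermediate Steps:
F = -3340 (F = (-1659 + 0*(-7)) - 1681 = (-1659 + 0) - 1681 = -1659 - 1681 = -3340)
A(L, r) = 19 - 50*L
I = -431 (I = 19 - 50*(5 + 4) = 19 - 50*9 = 19 - 450 = -431)
I + F = -431 - 3340 = -3771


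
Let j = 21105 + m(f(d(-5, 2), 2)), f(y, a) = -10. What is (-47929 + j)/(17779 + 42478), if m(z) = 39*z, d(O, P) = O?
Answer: -27214/60257 ≈ -0.45163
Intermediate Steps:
j = 20715 (j = 21105 + 39*(-10) = 21105 - 390 = 20715)
(-47929 + j)/(17779 + 42478) = (-47929 + 20715)/(17779 + 42478) = -27214/60257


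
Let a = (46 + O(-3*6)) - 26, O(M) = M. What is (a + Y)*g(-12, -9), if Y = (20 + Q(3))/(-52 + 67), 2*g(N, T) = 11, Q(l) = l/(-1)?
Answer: 517/30 ≈ 17.233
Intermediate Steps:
Q(l) = -l (Q(l) = l*(-1) = -l)
a = 2 (a = (46 - 3*6) - 26 = (46 - 18) - 26 = 28 - 26 = 2)
g(N, T) = 11/2 (g(N, T) = (1/2)*11 = 11/2)
Y = 17/15 (Y = (20 - 1*3)/(-52 + 67) = (20 - 3)/15 = 17*(1/15) = 17/15 ≈ 1.1333)
(a + Y)*g(-12, -9) = (2 + 17/15)*(11/2) = (47/15)*(11/2) = 517/30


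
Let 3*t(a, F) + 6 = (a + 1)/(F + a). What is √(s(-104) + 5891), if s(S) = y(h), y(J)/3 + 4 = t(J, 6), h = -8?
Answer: √23506/2 ≈ 76.658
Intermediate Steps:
t(a, F) = -2 + (1 + a)/(3*(F + a)) (t(a, F) = -2 + ((a + 1)/(F + a))/3 = -2 + ((1 + a)/(F + a))/3 = -2 + (1 + a)/(3*(F + a)))
y(J) = -12 + (-35 - 5*J)/(6 + J) (y(J) = -12 + 3*((1 - 6*6 - 5*J)/(3*(6 + J))) = -12 + 3*((1 - 36 - 5*J)/(3*(6 + J))) = -12 + 3*((-35 - 5*J)/(3*(6 + J))) = -12 + (-35 - 5*J)/(6 + J))
s(S) = -29/2 (s(S) = (-107 - 17*(-8))/(6 - 8) = (-107 + 136)/(-2) = -½*29 = -29/2)
√(s(-104) + 5891) = √(-29/2 + 5891) = √(11753/2) = √23506/2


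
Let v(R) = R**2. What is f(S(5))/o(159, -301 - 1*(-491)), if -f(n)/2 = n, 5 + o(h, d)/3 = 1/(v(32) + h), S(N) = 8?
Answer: 9464/8871 ≈ 1.0668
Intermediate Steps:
o(h, d) = -15 + 3/(1024 + h) (o(h, d) = -15 + 3/(32**2 + h) = -15 + 3/(1024 + h))
f(n) = -2*n
f(S(5))/o(159, -301 - 1*(-491)) = (-2*8)/((3*(-5119 - 5*159)/(1024 + 159))) = -16*1183/(3*(-5119 - 795)) = -16/(3*(1/1183)*(-5914)) = -16/(-17742/1183) = -16*(-1183/17742) = 9464/8871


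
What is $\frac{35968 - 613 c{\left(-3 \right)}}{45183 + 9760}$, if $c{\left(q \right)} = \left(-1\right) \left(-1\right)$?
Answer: $\frac{35355}{54943} \approx 0.64349$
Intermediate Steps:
$c{\left(q \right)} = 1$
$\frac{35968 - 613 c{\left(-3 \right)}}{45183 + 9760} = \frac{35968 - 613}{45183 + 9760} = \frac{35968 - 613}{54943} = 35355 \cdot \frac{1}{54943} = \frac{35355}{54943}$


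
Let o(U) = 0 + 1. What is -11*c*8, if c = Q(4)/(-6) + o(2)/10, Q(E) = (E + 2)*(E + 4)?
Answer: 3476/5 ≈ 695.20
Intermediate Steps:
o(U) = 1
Q(E) = (2 + E)*(4 + E)
c = -79/10 (c = (8 + 4**2 + 6*4)/(-6) + 1/10 = (8 + 16 + 24)*(-1/6) + 1*(1/10) = 48*(-1/6) + 1/10 = -8 + 1/10 = -79/10 ≈ -7.9000)
-11*c*8 = -11*(-79/10)*8 = (869/10)*8 = 3476/5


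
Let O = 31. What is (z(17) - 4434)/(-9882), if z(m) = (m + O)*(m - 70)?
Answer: 1163/1647 ≈ 0.70613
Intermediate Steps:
z(m) = (-70 + m)*(31 + m) (z(m) = (m + 31)*(m - 70) = (31 + m)*(-70 + m) = (-70 + m)*(31 + m))
(z(17) - 4434)/(-9882) = ((-2170 + 17² - 39*17) - 4434)/(-9882) = ((-2170 + 289 - 663) - 4434)*(-1/9882) = (-2544 - 4434)*(-1/9882) = -6978*(-1/9882) = 1163/1647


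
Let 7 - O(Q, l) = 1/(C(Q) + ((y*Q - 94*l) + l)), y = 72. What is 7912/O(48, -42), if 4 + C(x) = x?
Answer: 58596272/51841 ≈ 1130.3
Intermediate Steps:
C(x) = -4 + x
O(Q, l) = 7 - 1/(-4 - 93*l + 73*Q) (O(Q, l) = 7 - 1/((-4 + Q) + ((72*Q - 94*l) + l)) = 7 - 1/((-4 + Q) + ((-94*l + 72*Q) + l)) = 7 - 1/((-4 + Q) + (-93*l + 72*Q)) = 7 - 1/(-4 - 93*l + 73*Q))
7912/O(48, -42) = 7912/(((-29 - 651*(-42) + 511*48)/(-4 - 93*(-42) + 73*48))) = 7912/(((-29 + 27342 + 24528)/(-4 + 3906 + 3504))) = 7912/((51841/7406)) = 7912/(((1/7406)*51841)) = 7912/(51841/7406) = 7912*(7406/51841) = 58596272/51841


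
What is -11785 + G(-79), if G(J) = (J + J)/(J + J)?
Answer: -11784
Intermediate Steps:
G(J) = 1 (G(J) = (2*J)/((2*J)) = (2*J)*(1/(2*J)) = 1)
-11785 + G(-79) = -11785 + 1 = -11784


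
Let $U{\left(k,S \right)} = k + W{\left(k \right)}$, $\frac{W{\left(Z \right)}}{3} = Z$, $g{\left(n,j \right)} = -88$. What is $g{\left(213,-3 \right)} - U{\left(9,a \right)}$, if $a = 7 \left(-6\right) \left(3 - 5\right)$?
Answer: $-124$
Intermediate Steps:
$W{\left(Z \right)} = 3 Z$
$a = 84$ ($a = - 42 \left(3 - 5\right) = \left(-42\right) \left(-2\right) = 84$)
$U{\left(k,S \right)} = 4 k$ ($U{\left(k,S \right)} = k + 3 k = 4 k$)
$g{\left(213,-3 \right)} - U{\left(9,a \right)} = -88 - 4 \cdot 9 = -88 - 36 = -124$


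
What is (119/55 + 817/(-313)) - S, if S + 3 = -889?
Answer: 15348092/17215 ≈ 891.55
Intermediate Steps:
S = -892 (S = -3 - 889 = -892)
(119/55 + 817/(-313)) - S = (119/55 + 817/(-313)) - 1*(-892) = (119*(1/55) + 817*(-1/313)) + 892 = (119/55 - 817/313) + 892 = -7688/17215 + 892 = 15348092/17215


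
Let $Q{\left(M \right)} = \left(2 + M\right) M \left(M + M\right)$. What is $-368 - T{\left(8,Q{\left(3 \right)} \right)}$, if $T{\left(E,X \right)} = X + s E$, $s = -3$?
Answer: $-434$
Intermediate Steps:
$Q{\left(M \right)} = 2 M^{2} \left(2 + M\right)$ ($Q{\left(M \right)} = M \left(2 + M\right) 2 M = 2 M^{2} \left(2 + M\right)$)
$T{\left(E,X \right)} = X - 3 E$
$-368 - T{\left(8,Q{\left(3 \right)} \right)} = -368 - \left(2 \cdot 3^{2} \left(2 + 3\right) - 24\right) = -368 - \left(2 \cdot 9 \cdot 5 - 24\right) = -368 - \left(90 - 24\right) = -368 - 66 = -434$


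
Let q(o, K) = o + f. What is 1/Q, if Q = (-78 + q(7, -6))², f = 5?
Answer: 1/4356 ≈ 0.00022957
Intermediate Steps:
q(o, K) = 5 + o (q(o, K) = o + 5 = 5 + o)
Q = 4356 (Q = (-78 + (5 + 7))² = (-78 + 12)² = (-66)² = 4356)
1/Q = 1/4356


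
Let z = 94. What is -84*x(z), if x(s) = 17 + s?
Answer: -9324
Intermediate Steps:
-84*x(z) = -84*(17 + 94) = -84*111 = -9324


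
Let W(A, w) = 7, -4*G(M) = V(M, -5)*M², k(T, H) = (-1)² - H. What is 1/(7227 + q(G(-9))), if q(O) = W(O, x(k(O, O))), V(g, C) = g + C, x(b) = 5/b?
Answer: 1/7234 ≈ 0.00013824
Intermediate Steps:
k(T, H) = 1 - H
V(g, C) = C + g
G(M) = -M²*(-5 + M)/4 (G(M) = -(-5 + M)*M²/4 = -M²*(-5 + M)/4)
q(O) = 7
1/(7227 + q(G(-9))) = 1/(7227 + 7) = 1/7234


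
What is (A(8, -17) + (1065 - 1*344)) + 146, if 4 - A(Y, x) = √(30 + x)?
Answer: 871 - √13 ≈ 867.39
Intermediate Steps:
A(Y, x) = 4 - √(30 + x)
(A(8, -17) + (1065 - 1*344)) + 146 = ((4 - √(30 - 17)) + (1065 - 1*344)) + 146 = ((4 - √13) + (1065 - 344)) + 146 = ((4 - √13) + 721) + 146 = (725 - √13) + 146 = 871 - √13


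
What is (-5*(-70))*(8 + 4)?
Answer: 4200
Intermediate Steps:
(-5*(-70))*(8 + 4) = 350*12 = 4200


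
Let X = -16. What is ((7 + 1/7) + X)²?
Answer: 3844/49 ≈ 78.449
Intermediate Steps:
((7 + 1/7) + X)² = ((7 + 1/7) - 16)² = ((7 + 1*(⅐)) - 16)² = ((7 + ⅐) - 16)² = (50/7 - 16)² = (-62/7)² = 3844/49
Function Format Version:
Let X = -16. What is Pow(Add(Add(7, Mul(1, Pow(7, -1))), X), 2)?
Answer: Rational(3844, 49) ≈ 78.449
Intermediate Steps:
Pow(Add(Add(7, Mul(1, Pow(7, -1))), X), 2) = Pow(Add(Add(7, Mul(1, Pow(7, -1))), -16), 2) = Pow(Add(Add(7, Mul(1, Rational(1, 7))), -16), 2) = Pow(Add(Add(7, Rational(1, 7)), -16), 2) = Pow(Add(Rational(50, 7), -16), 2) = Pow(Rational(-62, 7), 2) = Rational(3844, 49)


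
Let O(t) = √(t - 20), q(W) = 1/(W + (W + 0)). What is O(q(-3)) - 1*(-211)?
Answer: 211 + 11*I*√6/6 ≈ 211.0 + 4.4907*I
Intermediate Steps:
q(W) = 1/(2*W) (q(W) = 1/(W + W) = 1/(2*W))
O(t) = √(-20 + t)
O(q(-3)) - 1*(-211) = √(-20 + (½)/(-3)) - 1*(-211) = √(-20 + (½)*(-⅓)) + 211 = √(-20 - ⅙) + 211 = √(-121/6) + 211 = 11*I*√6/6 + 211 = 211 + 11*I*√6/6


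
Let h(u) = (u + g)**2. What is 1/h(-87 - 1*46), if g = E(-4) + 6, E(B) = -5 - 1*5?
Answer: 1/18769 ≈ 5.3279e-5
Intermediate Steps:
E(B) = -10 (E(B) = -5 - 5 = -10)
g = -4 (g = -10 + 6 = -4)
h(u) = (-4 + u)**2 (h(u) = (u - 4)**2 = (-4 + u)**2)
1/h(-87 - 1*46) = 1/((-4 + (-87 - 1*46))**2) = 1/((-4 + (-87 - 46))**2) = 1/((-4 - 133)**2) = 1/((-137)**2) = 1/18769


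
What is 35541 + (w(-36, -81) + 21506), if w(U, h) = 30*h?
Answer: 54617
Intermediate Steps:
35541 + (w(-36, -81) + 21506) = 35541 + (30*(-81) + 21506) = 35541 + (-2430 + 21506) = 35541 + 19076 = 54617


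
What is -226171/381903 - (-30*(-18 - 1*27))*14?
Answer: -7218192871/381903 ≈ -18901.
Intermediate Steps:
-226171/381903 - (-30*(-18 - 1*27))*14 = -226171*1/381903 - (-30*(-18 - 27))*14 = -226171/381903 - (-30*(-45))*14 = -226171/381903 - 1350*14 = -226171/381903 - 1*18900 = -226171/381903 - 18900 = -7218192871/381903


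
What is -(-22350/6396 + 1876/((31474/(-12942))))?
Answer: 12999429661/16775642 ≈ 774.90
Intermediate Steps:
-(-22350/6396 + 1876/((31474/(-12942)))) = -(-22350*1/6396 + 1876/((31474*(-1/12942)))) = -(-3725/1066 + 1876/(-15737/6471)) = -(-3725/1066 + 1876*(-6471/15737)) = -(-3725/1066 - 12139596/15737) = -1*(-12999429661/16775642) = 12999429661/16775642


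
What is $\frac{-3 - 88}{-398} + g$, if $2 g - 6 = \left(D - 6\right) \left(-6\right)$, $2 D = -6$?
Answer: $\frac{12031}{398} \approx 30.229$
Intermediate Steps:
$D = -3$ ($D = \frac{1}{2} \left(-6\right) = -3$)
$g = 30$ ($g = 3 + \frac{\left(-3 - 6\right) \left(-6\right)}{2} = 3 + \frac{\left(-9\right) \left(-6\right)}{2} = 3 + \frac{1}{2} \cdot 54 = 3 + 27 = 30$)
$\frac{-3 - 88}{-398} + g = \frac{-3 - 88}{-398} + 30 = - \frac{-3 - 88}{398} + 30 = \left(- \frac{1}{398}\right) \left(-91\right) + 30 = \frac{91}{398} + 30 = \frac{12031}{398}$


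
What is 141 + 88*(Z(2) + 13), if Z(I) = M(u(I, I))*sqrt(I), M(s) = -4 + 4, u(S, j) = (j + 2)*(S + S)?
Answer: 1285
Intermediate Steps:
u(S, j) = 2*S*(2 + j) (u(S, j) = (2 + j)*(2*S) = 2*S*(2 + j))
M(s) = 0
Z(I) = 0 (Z(I) = 0*sqrt(I) = 0)
141 + 88*(Z(2) + 13) = 141 + 88*(0 + 13) = 141 + 88*13 = 141 + 1144 = 1285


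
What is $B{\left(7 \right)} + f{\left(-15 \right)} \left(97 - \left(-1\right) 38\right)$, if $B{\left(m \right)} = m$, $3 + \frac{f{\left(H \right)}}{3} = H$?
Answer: $-7283$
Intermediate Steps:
$f{\left(H \right)} = -9 + 3 H$
$B{\left(7 \right)} + f{\left(-15 \right)} \left(97 - \left(-1\right) 38\right) = 7 + \left(-9 + 3 \left(-15\right)\right) \left(97 - \left(-1\right) 38\right) = 7 + \left(-9 - 45\right) \left(97 - -38\right) = 7 - 54 \left(97 + 38\right) = 7 - 7290 = -7283$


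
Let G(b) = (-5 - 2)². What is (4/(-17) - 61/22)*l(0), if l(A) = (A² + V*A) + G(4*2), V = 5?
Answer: -55125/374 ≈ -147.39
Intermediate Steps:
G(b) = 49 (G(b) = (-7)² = 49)
l(A) = 49 + A² + 5*A (l(A) = (A² + 5*A) + 49 = 49 + A² + 5*A)
(4/(-17) - 61/22)*l(0) = (4/(-17) - 61/22)*(49 + 0² + 5*0) = (4*(-1/17) - 61*1/22)*(49 + 0 + 0) = (-4/17 - 61/22)*49 = -1125/374*49 = -55125/374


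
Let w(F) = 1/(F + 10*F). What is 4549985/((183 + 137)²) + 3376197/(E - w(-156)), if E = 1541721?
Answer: 2526133895875249/54181749493760 ≈ 46.623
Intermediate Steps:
w(F) = 1/(11*F)
4549985/((183 + 137)²) + 3376197/(E - w(-156)) = 4549985/((183 + 137)²) + 3376197/(1541721 - 1/(11*(-156))) = 4549985/(320²) + 3376197/(1541721 - (-1)/(11*156)) = 4549985/102400 + 3376197/(1541721 - 1*(-1/1716)) = 4549985*(1/102400) + 3376197/(1541721 + 1/1716) = 909997/20480 + 3376197/(2645593237/1716) = 909997/20480 + 3376197*(1716/2645593237) = 909997/20480 + 5793554052/2645593237 = 2526133895875249/54181749493760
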